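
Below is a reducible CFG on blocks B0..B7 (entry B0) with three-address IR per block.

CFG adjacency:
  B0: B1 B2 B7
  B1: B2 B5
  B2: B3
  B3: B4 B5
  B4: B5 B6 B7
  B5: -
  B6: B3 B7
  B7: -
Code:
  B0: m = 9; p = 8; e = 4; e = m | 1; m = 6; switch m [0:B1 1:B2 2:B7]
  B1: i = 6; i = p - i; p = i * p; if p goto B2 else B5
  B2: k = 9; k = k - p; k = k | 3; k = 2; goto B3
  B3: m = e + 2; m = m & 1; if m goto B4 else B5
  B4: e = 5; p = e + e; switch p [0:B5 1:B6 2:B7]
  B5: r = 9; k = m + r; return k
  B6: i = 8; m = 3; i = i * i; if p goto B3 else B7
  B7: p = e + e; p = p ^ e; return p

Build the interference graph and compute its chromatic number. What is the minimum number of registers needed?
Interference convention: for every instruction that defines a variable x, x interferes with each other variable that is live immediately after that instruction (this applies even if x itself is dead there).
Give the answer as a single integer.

Block summaries:
  B0: def={e,m,p} ue=∅
  B1: def={i,p} ue={p}
  B2: def={k} ue={p}
  B3: def={m} ue={e}
  B4: def={e,p} ue=∅
  B5: def={k,r} ue={m}
  B6: def={i,m} ue={p}
  B7: def={p} ue={e}

Live sets:
  B0 li=∅ lo={e,m,p}
  B1 li={e,m,p} lo={e,m,p}
  B2 li={e,p} lo={e}
  B3 li={e} lo={m}
  B4 li={m} lo={e,m,p}
  B5 li={m} lo=∅
  B6 li={e,p} lo={e}
  B7 li={e} lo=∅

Interfere edges:
  e — {i,k,m,p}
  i — {e,m,p}
  k — {e,p}
  m — {e,i,p,r}
  p — {e,i,k,m}
  r — {m}

Chromatic number:
  clique {e,i,m,p} ⇒ need ≥ 4
  assign e→R0 i→R3 k→R1 m→R1 p→R2 r→R0 — no edge inside a register ⇒ χ ≤ 4
  χ = 4

Answer: 4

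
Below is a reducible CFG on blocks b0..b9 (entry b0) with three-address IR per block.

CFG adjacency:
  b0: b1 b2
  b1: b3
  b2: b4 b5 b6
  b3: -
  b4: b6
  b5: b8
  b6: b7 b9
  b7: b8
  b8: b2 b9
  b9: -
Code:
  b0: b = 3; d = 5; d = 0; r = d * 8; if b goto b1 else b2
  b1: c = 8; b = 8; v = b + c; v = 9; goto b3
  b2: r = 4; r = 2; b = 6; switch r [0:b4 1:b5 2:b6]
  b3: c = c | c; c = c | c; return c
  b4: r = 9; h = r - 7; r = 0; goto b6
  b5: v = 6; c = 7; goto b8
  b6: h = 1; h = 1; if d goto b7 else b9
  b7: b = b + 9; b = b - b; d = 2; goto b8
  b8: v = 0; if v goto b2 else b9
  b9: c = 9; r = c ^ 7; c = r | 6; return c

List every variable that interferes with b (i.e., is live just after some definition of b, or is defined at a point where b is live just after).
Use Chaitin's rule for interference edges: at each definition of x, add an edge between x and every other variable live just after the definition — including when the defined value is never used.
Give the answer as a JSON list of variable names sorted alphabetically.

Answer: ["c", "d", "h", "r"]

Derivation:
Per-block:
  b0: def={b,d,r} ue=∅
  b1: def={b,c,v} ue=∅
  b2: def={b,r} ue=∅
  b3: def={c} ue={c}
  b4: def={h,r} ue=∅
  b5: def={c,v} ue=∅
  b6: def={h} ue={d}
  b7: def={b,d} ue={b}
  b8: def={v} ue=∅
  b9: def={c,r} ue=∅

Liveness:
  live b0: ∅→{d}
  live b1: ∅→{c}
  live b2: {d}→{b,d}
  live b3: {c}→∅
  live b4: {b,d}→{b,d}
  live b5: {d}→{d}
  live b6: {b,d}→{b}
  live b7: {b}→{d}
  live b8: {d}→{d}
  live b9: ∅→∅

Conflict graph:
  b↔{c,d,h,r}
  c↔{b,d,v}
  d↔{b,c,h,r,v}
  h↔{b,d}
  r↔{b,d}
  v↔{c,d}

N(b) = ["c", "d", "h", "r"]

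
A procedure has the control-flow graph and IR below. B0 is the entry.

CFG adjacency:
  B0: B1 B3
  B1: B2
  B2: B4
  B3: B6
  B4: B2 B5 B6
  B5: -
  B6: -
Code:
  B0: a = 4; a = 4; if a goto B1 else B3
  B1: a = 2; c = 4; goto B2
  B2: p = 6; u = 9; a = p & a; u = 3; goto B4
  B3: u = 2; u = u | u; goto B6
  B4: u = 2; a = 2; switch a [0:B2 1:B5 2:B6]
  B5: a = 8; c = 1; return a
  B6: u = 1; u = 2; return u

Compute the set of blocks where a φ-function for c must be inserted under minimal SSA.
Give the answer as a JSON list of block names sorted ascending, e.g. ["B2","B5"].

idom tree: B1←B0 B2←B1 B3←B0 B4←B2 B5←B4 B6←B0
Dom at joins:
  B2: preds {B1,B4}: {B0,B1} ∩ {B0,B1,B2,B4} = {B0,B1}; idom=B1
  B6: preds {B3,B4}: {B0,B3} ∩ {B0,B1,B2,B4} = {B0}; idom=B0

Frontier:
  join B2 pred B1: · stop@B1
  join B2 pred B4: B4→B2 stop@B1
  join B6 pred B3: B3 stop@B0
  join B6 pred B4: B4→B2→B1 stop@B0
  DF(B0)=∅
  DF(B1)={B6}
  DF(B2)={B2,B6}
  DF(B3)={B6}
  DF(B4)={B2,B6}
  DF(B5)=∅
  DF(B6)=∅

φ for c: defs {B1,B5}
  DF⁺ = {B6}

Answer: ["B6"]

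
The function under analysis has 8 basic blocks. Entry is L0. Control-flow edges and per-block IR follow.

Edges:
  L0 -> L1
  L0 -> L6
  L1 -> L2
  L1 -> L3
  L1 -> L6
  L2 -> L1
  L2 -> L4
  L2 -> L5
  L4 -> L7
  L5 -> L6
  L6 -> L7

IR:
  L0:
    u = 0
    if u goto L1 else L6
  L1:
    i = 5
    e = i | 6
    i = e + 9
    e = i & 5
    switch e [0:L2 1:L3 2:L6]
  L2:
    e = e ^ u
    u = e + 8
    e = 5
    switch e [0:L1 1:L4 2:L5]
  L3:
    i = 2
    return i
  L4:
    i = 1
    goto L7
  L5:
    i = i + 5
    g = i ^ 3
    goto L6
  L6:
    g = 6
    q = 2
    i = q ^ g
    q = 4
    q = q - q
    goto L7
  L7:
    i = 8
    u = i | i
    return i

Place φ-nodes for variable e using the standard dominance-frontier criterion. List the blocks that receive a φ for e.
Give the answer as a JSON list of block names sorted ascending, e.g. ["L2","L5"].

idom tree: L1←L0 L2←L1 L3←L1 L4←L2 L5←L2 L6←L0 L7←L0
Dom at joins:
  L1: preds {L0,L2}: {L0} ∩ {L0,L1,L2} = {L0}; idom=L0
  L6: preds {L0,L1,L5}: {L0} ∩ {L0,L1} ∩ {L0,L1,L2,L5} = {L0}; idom=L0
  L7: preds {L4,L6}: {L0,L1,L2,L4} ∩ {L0,L6} = {L0}; idom=L0

DF derivation:
  join L1 pred L0: · stop@L0
  join L1 pred L2: L2→L1 stop@L0
  join L6 pred L0: · stop@L0
  join L6 pred L1: L1 stop@L0
  join L6 pred L5: L5→L2→L1 stop@L0
  join L7 pred L4: L4→L2→L1 stop@L0
  join L7 pred L6: L6 stop@L0
  DF(L0)=∅
  DF(L1)={L1,L6,L7}
  DF(L2)={L1,L6,L7}
  DF(L3)=∅
  DF(L4)={L7}
  DF(L5)={L6}
  DF(L6)={L7}
  DF(L7)=∅

φ for e: defs {L1,L2}
  DF⁺ = {L1,L6,L7}

Answer: ["L1", "L6", "L7"]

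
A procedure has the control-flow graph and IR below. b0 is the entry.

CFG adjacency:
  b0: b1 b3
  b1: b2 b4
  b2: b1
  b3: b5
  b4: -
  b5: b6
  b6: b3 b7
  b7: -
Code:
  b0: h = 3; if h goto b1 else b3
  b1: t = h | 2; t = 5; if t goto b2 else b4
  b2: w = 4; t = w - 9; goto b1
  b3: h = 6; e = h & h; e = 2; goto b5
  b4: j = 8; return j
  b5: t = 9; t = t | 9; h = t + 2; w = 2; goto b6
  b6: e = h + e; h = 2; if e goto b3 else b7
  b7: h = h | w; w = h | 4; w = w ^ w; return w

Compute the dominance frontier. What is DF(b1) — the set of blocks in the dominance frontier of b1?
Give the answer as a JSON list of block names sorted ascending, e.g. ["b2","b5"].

idom tree: b1←b0 b2←b1 b3←b0 b4←b1 b5←b3 b6←b5 b7←b6
Dom∩ at merges:
  b1: preds {b0,b2}: {b0} ∩ {b0,b1,b2} = {b0}; idom=b0
  b3: preds {b0,b6}: {b0} ∩ {b0,b3,b5,b6} = {b0}; idom=b0

Frontier:
  b1←b0: walk · to b0
  b1←b2: walk b2→b1 to b0
  b3←b0: walk · to b0
  b3←b6: walk b6→b5→b3 to b0
  DF(b0)=∅
  DF(b1)={b1}
  DF(b2)={b1}
  DF(b3)={b3}
  DF(b4)=∅
  DF(b5)={b3}
  DF(b6)={b3}
  DF(b7)=∅

DF(b1) = ["b1"]

Answer: ["b1"]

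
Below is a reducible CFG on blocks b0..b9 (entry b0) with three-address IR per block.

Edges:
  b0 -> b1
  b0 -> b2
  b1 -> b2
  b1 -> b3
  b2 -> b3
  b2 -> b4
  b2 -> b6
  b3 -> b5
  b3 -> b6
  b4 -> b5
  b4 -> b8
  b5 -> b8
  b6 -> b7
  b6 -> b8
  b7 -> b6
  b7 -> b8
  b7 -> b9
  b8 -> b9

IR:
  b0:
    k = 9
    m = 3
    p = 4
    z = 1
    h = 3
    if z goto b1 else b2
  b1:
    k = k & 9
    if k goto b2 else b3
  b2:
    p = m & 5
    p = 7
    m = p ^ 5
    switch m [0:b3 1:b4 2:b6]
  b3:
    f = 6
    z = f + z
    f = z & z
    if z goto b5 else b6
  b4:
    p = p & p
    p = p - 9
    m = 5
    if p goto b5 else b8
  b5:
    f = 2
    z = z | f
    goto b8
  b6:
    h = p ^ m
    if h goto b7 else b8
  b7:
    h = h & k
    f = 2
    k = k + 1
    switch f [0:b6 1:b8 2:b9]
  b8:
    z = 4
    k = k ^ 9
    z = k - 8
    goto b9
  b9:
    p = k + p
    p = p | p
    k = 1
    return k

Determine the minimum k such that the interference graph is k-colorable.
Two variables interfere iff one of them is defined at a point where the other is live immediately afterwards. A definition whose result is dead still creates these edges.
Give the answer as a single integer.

def/use:
  b0 def {h,k,m,p,z} use ∅
  b1 def {k} use {k}
  b2 def {m,p} use {m}
  b3 def {f,z} use {z}
  b4 def {m,p} use {p}
  b5 def {f,z} use {z}
  b6 def {h} use {m,p}
  b7 def {f,h,k} use {h,k}
  b8 def {k,z} use {k}
  b9 def {k,p} use {k,p}

Backward fixpoint:
  b0: in=∅ out={k,m,p,z}
  b1: in={k,m,p,z} out={k,m,p,z}
  b2: in={k,m,z} out={k,m,p,z}
  b3: in={k,m,p,z} out={k,m,p,z}
  b4: in={k,p,z} out={k,p,z}
  b5: in={k,p,z} out={k,p}
  b6: in={k,m,p} out={h,k,m,p}
  b7: in={h,k,m,p} out={k,m,p}
  b8: in={k,p} out={k,p}
  b9: in={k,p} out=∅

Interfere edges:
  f↔{k,m,p,z}
  h↔{k,m,p,z}
  k↔{f,h,m,p,z}
  m↔{f,h,k,p,z}
  p↔{f,h,k,m,z}
  z↔{f,h,k,m,p}

Colouring:
  lower bound: {f,k,m,p,z} mutually conflict ⇒ χ ≥ 5
  5-colouring: c0={k}  c1={m}  c2={p}  c3={z}  c4={f,h}
  χ = 5

Answer: 5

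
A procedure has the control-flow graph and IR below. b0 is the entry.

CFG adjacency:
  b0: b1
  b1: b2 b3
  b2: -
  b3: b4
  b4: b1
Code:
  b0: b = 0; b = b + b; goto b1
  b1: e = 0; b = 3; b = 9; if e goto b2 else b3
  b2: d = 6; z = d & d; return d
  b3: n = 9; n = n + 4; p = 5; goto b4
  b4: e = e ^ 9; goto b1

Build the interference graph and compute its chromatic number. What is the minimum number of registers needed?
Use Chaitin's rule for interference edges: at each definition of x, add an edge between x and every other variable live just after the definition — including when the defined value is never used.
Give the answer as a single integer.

Answer: 2

Derivation:
def/use:
  b0 def {b} use ∅
  b1 def {b,e} use ∅
  b2 def {d,z} use ∅
  b3 def {n,p} use ∅
  b4 def {e} use {e}

Liveness:
  b0 li=∅ lo=∅
  b1 li=∅ lo={e}
  b2 li=∅ lo=∅
  b3 li={e} lo={e}
  b4 li={e} lo=∅

Interference:
  b — {e}
  d — {z}
  e — {b,n,p}
  n — {e}
  p — {e}
  z — {d}

Chromatic number:
  {b,e} pairwise interfere (2-clique) ⇒ χ ≥ 2
  2-colouring: r0={d,e}  r1={b,n,p,z}
  χ = 2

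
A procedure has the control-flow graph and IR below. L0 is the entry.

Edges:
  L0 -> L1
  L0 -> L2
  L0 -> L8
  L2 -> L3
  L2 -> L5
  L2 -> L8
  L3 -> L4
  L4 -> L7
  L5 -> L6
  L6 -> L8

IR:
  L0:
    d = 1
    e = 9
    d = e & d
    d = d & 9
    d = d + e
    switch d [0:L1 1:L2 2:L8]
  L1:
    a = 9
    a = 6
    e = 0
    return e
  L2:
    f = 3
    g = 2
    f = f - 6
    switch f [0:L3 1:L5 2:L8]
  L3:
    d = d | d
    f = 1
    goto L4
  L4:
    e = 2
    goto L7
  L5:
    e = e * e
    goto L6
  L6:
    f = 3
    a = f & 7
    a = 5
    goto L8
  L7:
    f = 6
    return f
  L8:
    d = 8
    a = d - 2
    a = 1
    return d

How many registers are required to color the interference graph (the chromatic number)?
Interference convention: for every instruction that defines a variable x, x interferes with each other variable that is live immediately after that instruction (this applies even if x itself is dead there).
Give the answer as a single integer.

Answer: 4

Working:
def/use:
  L0: def={d,e} ue=∅
  L1: def={a,e} ue=∅
  L2: def={f,g} ue=∅
  L3: def={d,f} ue={d}
  L4: def={e} ue=∅
  L5: def={e} ue={e}
  L6: def={a,f} ue=∅
  L7: def={f} ue=∅
  L8: def={a,d} ue=∅

Live sets:
  L0 li=∅ lo={d,e}
  L1 li=∅ lo=∅
  L2 li={d,e} lo={d,e}
  L3 li={d} lo=∅
  L4 li=∅ lo=∅
  L5 li={e} lo=∅
  L6 li=∅ lo=∅
  L7 li=∅ lo=∅
  L8 li=∅ lo=∅

Conflict graph:
  a: {d}
  d: {a,e,f,g}
  e: {d,f,g}
  f: {d,e,g}
  g: {d,e,f}

Chromatic number:
  clique {d,e,f,g} ⇒ need ≥ 4
  4-colouring: c0={d}  c1={a,e}  c2={f}  c3={g}
  χ = 4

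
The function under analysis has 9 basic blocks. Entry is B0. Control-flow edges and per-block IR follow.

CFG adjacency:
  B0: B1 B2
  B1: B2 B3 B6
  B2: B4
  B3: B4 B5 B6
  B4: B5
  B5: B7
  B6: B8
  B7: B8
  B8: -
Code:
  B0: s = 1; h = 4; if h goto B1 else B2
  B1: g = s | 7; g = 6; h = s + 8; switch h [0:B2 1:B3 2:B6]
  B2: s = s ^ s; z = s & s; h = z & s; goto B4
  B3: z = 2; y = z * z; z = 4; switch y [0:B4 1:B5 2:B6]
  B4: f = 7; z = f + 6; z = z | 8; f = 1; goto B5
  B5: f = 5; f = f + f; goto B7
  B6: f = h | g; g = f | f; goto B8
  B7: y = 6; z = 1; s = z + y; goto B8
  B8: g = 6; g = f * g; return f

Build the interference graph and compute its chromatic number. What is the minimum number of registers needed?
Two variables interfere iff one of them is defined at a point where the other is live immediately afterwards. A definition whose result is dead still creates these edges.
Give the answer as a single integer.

def/use:
  B0: {h,s} / ∅
  B1: {g,h} / {s}
  B2: {h,s,z} / {s}
  B3: {y,z} / ∅
  B4: {f,z} / ∅
  B5: {f} / ∅
  B6: {f,g} / {g,h}
  B7: {s,y,z} / ∅
  B8: {g} / {f}

Backward fixpoint:
  live B0: ∅→{s}
  live B1: {s}→{g,h,s}
  live B2: {s}→∅
  live B3: {g,h}→{g,h}
  live B4: ∅→∅
  live B5: ∅→{f}
  live B6: {g,h}→{f}
  live B7: {f}→{f}
  live B8: {f}→∅

Interfere edges:
  f: {g,s,y,z}
  g: {f,h,s,y,z}
  h: {g,s,y,z}
  s: {f,g,h,z}
  y: {f,g,h,z}
  z: {f,g,h,s,y}

Colouring:
  clique {f,g,s,z} ⇒ need ≥ 4
  assign f→c2 g→c0 h→c2 s→c3 y→c3 z→c1 — no edge inside a register ⇒ χ ≤ 4
  χ = 4

Answer: 4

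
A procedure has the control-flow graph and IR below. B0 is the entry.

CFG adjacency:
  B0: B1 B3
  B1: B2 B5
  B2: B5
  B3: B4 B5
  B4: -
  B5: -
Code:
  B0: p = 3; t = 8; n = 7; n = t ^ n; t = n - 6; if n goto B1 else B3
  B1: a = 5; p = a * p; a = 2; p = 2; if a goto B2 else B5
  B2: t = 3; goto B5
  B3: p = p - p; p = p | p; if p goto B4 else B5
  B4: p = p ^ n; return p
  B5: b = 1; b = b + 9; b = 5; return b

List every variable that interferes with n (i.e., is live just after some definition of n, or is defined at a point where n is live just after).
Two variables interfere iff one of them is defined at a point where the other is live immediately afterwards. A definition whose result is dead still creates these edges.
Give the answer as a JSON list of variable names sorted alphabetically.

Per-block:
  B0: def={n,p,t} ue=∅
  B1: def={a,p} ue={p}
  B2: def={t} ue=∅
  B3: def={p} ue={p}
  B4: def={p} ue={n,p}
  B5: def={b} ue=∅

Liveness:
  B0 li=∅ lo={n,p}
  B1 li={p} lo=∅
  B2 li=∅ lo=∅
  B3 li={n,p} lo={n,p}
  B4 li={n,p} lo=∅
  B5 li=∅ lo=∅

Interference:
  a: {p}
  b: ∅
  n: {p,t}
  p: {a,n,t}
  t: {n,p}

N(n) = ["p", "t"]

Answer: ["p", "t"]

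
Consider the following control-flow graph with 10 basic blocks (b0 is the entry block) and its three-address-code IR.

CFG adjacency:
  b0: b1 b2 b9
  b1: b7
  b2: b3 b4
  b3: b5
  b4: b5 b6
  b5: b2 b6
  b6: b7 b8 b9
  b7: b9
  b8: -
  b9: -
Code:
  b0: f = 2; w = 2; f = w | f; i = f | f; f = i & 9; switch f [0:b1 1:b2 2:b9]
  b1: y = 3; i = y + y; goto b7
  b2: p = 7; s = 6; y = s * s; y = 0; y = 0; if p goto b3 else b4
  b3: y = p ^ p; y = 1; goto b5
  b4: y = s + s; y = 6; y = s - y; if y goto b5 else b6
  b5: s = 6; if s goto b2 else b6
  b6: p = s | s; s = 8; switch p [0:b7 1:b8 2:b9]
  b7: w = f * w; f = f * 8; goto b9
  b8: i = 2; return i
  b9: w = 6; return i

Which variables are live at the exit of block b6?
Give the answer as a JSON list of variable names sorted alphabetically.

def/use:
  b0 def {f,i,w} use ∅
  b1 def {i,y} use ∅
  b2 def {p,s,y} use ∅
  b3 def {y} use {p}
  b4 def {y} use {s}
  b5 def {s} use ∅
  b6 def {p,s} use {s}
  b7 def {f,w} use {f,w}
  b8 def {i} use ∅
  b9 def {w} use {i}

Backward fixpoint:
  b0: in=∅ out={f,i,w}
  b1: in={f,w} out={f,i,w}
  b2: in={f,i,w} out={f,i,p,s,w}
  b3: in={f,i,p,w} out={f,i,w}
  b4: in={f,i,s,w} out={f,i,s,w}
  b5: in={f,i,w} out={f,i,s,w}
  b6: in={f,i,s,w} out={f,i,w}
  b7: in={f,i,w} out={i}
  b8: in=∅ out=∅
  b9: in={i} out=∅

live-out(b6) = ["f", "i", "w"]

Answer: ["f", "i", "w"]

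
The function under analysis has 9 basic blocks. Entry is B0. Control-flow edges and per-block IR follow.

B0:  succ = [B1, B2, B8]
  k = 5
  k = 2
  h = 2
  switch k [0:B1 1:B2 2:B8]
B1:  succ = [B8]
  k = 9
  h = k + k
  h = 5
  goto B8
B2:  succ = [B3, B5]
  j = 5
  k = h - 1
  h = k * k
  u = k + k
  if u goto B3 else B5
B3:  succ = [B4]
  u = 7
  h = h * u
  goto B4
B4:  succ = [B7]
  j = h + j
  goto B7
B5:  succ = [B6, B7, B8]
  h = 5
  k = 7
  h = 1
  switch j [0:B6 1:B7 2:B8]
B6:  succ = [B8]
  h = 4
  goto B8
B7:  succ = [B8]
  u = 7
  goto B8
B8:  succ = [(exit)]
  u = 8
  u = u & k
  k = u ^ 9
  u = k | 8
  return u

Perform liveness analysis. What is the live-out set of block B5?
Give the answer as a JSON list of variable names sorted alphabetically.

Answer: ["k"]

Working:
def/use:
  B0: {h,k} / ∅
  B1: {h,k} / ∅
  B2: {h,j,k,u} / {h}
  B3: {h,u} / {h}
  B4: {j} / {h,j}
  B5: {h,k} / {j}
  B6: {h} / ∅
  B7: {u} / ∅
  B8: {k,u} / {k}

Liveness:
  live B0: ∅→{h,k}
  live B1: ∅→{k}
  live B2: {h}→{h,j,k}
  live B3: {h,j,k}→{h,j,k}
  live B4: {h,j,k}→{k}
  live B5: {j}→{k}
  live B6: {k}→{k}
  live B7: {k}→{k}
  live B8: {k}→∅

live-out(B5) = ["k"]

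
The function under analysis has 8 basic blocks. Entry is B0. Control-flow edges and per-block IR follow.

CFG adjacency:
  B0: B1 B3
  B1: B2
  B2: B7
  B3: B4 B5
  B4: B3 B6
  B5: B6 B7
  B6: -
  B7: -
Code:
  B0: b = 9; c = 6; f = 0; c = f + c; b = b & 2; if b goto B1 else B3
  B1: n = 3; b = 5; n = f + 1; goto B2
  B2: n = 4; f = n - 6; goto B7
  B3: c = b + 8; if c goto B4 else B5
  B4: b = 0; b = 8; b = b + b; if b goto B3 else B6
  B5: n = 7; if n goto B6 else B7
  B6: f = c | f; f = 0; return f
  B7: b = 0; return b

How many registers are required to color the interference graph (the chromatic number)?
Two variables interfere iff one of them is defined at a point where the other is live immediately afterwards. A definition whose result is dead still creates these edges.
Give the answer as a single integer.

Answer: 3

Working:
Block summaries:
  B0 def {b,c,f} use ∅
  B1 def {b,n} use {f}
  B2 def {f,n} use ∅
  B3 def {c} use {b}
  B4 def {b} use ∅
  B5 def {n} use ∅
  B6 def {f} use {c,f}
  B7 def {b} use ∅

Liveness:
  live B0: ∅→{b,f}
  live B1: {f}→∅
  live B2: ∅→∅
  live B3: {b,f}→{c,f}
  live B4: {c,f}→{b,c,f}
  live B5: {c,f}→{c,f}
  live B6: {c,f}→∅
  live B7: ∅→∅

Interference:
  b↔{c,f}
  c↔{b,f,n}
  f↔{b,c,n}
  n↔{c,f}

Registers:
  lower bound: {b,c,f} mutually conflict ⇒ χ ≥ 3
  assign b→R2 c→R0 f→R1 n→R2 — no edge inside a register ⇒ χ ≤ 3
  χ = 3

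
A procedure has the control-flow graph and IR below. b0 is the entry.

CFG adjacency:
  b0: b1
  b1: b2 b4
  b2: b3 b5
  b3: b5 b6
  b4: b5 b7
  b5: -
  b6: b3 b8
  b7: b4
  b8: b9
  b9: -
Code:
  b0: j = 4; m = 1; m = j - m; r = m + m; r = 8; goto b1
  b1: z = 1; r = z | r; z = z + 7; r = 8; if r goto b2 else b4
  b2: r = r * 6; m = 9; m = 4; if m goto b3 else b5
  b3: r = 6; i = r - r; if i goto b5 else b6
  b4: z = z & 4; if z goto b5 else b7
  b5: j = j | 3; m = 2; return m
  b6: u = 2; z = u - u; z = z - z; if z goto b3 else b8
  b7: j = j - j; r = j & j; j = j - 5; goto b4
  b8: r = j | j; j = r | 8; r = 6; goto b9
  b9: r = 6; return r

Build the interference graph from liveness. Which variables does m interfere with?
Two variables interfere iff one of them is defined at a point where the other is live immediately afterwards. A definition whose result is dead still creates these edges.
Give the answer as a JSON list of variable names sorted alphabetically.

Per-block:
  b0: {j,m,r} / ∅
  b1: {r,z} / {r}
  b2: {m,r} / {r}
  b3: {i,r} / ∅
  b4: {z} / {z}
  b5: {j,m} / {j}
  b6: {u,z} / ∅
  b7: {j,r} / {j}
  b8: {j,r} / {j}
  b9: {r} / ∅

Liveness:
  live b0: ∅→{j,r}
  live b1: {j,r}→{j,r,z}
  live b2: {j,r}→{j}
  live b3: {j}→{j}
  live b4: {j,z}→{j,z}
  live b5: {j}→∅
  live b6: {j}→{j}
  live b7: {j,z}→{j,z}
  live b8: {j}→∅
  live b9: ∅→∅

Interference:
  i↔{j}
  j↔{i,m,r,u,z}
  m↔{j}
  r↔{j,z}
  u↔{j}
  z↔{j,r}

N(m) = ["j"]

Answer: ["j"]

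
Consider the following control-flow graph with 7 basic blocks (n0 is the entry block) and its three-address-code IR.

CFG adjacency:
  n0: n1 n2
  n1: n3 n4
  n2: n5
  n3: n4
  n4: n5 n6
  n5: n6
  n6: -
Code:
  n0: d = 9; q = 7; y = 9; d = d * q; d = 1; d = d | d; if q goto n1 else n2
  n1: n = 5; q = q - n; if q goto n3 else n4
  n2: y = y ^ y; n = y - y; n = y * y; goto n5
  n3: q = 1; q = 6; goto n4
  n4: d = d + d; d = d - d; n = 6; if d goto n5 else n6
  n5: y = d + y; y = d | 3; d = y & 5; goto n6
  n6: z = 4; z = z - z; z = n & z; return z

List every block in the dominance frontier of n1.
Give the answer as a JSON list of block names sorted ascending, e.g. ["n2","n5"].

idom tree: n1←n0 n2←n0 n3←n1 n4←n1 n5←n0 n6←n0
Dom at joins:
  n4: preds {n1,n3}: {n0,n1} ∩ {n0,n1,n3} = {n0,n1}; idom=n1
  n5: preds {n2,n4}: {n0,n2} ∩ {n0,n1,n4} = {n0}; idom=n0
  n6: preds {n4,n5}: {n0,n1,n4} ∩ {n0,n5} = {n0}; idom=n0

Frontier:
  n4←n1: walk · to n1
  n4←n3: walk n3 to n1
  n5←n2: walk n2 to n0
  n5←n4: walk n4→n1 to n0
  n6←n4: walk n4→n1 to n0
  n6←n5: walk n5 to n0
  n0 → ∅
  n1 → {n5,n6}
  n2 → {n5}
  n3 → {n4}
  n4 → {n5,n6}
  n5 → {n6}
  n6 → ∅

DF(n1) = ["n5", "n6"]

Answer: ["n5", "n6"]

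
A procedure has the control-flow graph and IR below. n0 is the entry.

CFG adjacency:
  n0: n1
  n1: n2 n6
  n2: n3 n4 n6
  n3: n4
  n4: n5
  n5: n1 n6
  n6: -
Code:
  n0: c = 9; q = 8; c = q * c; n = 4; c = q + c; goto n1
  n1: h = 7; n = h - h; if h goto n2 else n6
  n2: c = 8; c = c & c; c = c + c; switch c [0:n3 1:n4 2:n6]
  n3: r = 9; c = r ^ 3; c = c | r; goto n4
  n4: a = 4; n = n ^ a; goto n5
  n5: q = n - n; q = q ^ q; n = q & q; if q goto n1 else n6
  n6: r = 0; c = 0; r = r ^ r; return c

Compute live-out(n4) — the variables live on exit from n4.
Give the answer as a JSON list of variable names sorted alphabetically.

def/use:
  n0: {c,n,q} / ∅
  n1: {h,n} / ∅
  n2: {c} / ∅
  n3: {c,r} / ∅
  n4: {a,n} / {n}
  n5: {n,q} / {n}
  n6: {c,r} / ∅

Liveness:
  live n0: ∅→∅
  live n1: ∅→{n}
  live n2: {n}→{n}
  live n3: {n}→{n}
  live n4: {n}→{n}
  live n5: {n}→∅
  live n6: ∅→∅

live-out(n4) = ["n"]

Answer: ["n"]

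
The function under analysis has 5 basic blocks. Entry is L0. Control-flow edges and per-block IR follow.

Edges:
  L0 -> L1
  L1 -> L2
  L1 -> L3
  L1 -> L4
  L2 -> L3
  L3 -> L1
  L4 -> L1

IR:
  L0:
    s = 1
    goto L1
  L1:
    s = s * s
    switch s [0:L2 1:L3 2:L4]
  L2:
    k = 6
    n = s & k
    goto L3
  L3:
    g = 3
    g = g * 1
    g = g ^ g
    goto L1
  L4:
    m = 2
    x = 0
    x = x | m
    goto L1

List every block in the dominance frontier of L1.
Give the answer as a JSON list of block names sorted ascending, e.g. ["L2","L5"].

Answer: ["L1"]

Analysis:
idom tree: L1←L0 L2←L1 L3←L1 L4←L1
Join-block Dom:
  L1: preds {L0,L3,L4}: {L0} ∩ {L0,L1,L3} ∩ {L0,L1,L4} = {L0}; idom=L0
  L3: preds {L1,L2}: {L0,L1} ∩ {L0,L1,L2} = {L0,L1}; idom=L1

DF derivation:
  L1←L0: walk · to L0
  L1←L3: walk L3→L1 to L0
  L1←L4: walk L4→L1 to L0
  L3←L1: walk · to L1
  L3←L2: walk L2 to L1
  DF(L0)=∅
  DF(L1)={L1}
  DF(L2)={L3}
  DF(L3)={L1}
  DF(L4)={L1}

DF(L1) = ["L1"]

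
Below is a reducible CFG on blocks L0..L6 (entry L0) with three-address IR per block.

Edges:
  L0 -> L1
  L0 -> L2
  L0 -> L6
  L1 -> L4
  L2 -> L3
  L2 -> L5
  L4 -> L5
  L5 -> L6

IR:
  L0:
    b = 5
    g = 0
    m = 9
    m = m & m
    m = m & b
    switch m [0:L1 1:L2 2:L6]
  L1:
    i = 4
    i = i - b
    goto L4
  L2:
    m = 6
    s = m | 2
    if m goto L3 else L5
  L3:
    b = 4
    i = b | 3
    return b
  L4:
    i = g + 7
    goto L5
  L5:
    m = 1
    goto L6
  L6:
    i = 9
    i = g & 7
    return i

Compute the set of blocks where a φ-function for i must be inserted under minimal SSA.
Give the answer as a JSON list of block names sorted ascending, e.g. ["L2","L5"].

Answer: ["L5", "L6"]

Working:
idom tree: L1←L0 L2←L0 L3←L2 L4←L1 L5←L0 L6←L0
Dom∩ at merges:
  L5: preds {L2,L4}: {L0,L2} ∩ {L0,L1,L4} = {L0}; idom=L0
  L6: preds {L0,L5}: {L0} ∩ {L0,L5} = {L0}; idom=L0

DF walk-up:
  join L5 pred L2: L2 stop@L0
  join L5 pred L4: L4→L1 stop@L0
  join L6 pred L0: · stop@L0
  join L6 pred L5: L5 stop@L0
  DF(L0)=∅
  DF(L1)={L5}
  DF(L2)={L5}
  DF(L3)=∅
  DF(L4)={L5}
  DF(L5)={L6}
  DF(L6)=∅

φ for i: defs {L1,L3,L4,L6}
  DF⁺ = {L5,L6}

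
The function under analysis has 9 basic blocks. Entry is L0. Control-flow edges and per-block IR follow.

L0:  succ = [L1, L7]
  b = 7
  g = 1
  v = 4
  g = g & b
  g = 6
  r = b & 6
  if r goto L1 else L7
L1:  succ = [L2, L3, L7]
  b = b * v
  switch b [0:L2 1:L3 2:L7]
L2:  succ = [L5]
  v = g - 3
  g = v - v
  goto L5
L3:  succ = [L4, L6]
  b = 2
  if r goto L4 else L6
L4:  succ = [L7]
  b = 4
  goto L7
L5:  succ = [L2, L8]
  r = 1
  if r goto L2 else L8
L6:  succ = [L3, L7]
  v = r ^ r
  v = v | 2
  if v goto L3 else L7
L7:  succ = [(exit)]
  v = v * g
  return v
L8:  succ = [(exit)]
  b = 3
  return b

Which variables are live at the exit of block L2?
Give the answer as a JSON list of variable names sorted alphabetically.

Answer: ["g"]

Analysis:
Block summaries:
  L0: def={b,g,r,v} ue=∅
  L1: def={b} ue={b,v}
  L2: def={g,v} ue={g}
  L3: def={b} ue={r}
  L4: def={b} ue=∅
  L5: def={r} ue=∅
  L6: def={v} ue={r}
  L7: def={v} ue={g,v}
  L8: def={b} ue=∅

Liveness:
  L0: in=∅ out={b,g,r,v}
  L1: in={b,g,r,v} out={g,r,v}
  L2: in={g} out={g}
  L3: in={g,r,v} out={g,r,v}
  L4: in={g,v} out={g,v}
  L5: in={g} out={g}
  L6: in={g,r} out={g,r,v}
  L7: in={g,v} out=∅
  L8: in=∅ out=∅

live-out(L2) = ["g"]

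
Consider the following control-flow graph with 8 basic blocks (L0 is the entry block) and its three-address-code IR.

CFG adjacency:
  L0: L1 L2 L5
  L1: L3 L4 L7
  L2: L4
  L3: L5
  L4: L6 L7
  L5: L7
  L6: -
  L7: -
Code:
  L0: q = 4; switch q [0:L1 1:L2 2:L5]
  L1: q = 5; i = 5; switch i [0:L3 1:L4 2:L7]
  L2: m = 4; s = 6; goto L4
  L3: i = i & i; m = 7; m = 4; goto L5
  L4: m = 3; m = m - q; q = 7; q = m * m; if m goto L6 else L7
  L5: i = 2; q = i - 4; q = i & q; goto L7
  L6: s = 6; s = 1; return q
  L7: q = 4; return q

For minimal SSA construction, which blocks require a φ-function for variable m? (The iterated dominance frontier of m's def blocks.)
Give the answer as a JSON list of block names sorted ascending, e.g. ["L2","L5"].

idom tree: L1←L0 L2←L0 L3←L1 L4←L0 L5←L0 L6←L4 L7←L0
Join-block Dom:
  L4: preds {L1,L2}: {L0,L1} ∩ {L0,L2} = {L0}; idom=L0
  L5: preds {L0,L3}: {L0} ∩ {L0,L1,L3} = {L0}; idom=L0
  L7: preds {L1,L4,L5}: {L0,L1} ∩ {L0,L4} ∩ {L0,L5} = {L0}; idom=L0

Frontier:
  join L4 pred L1: L1 stop@L0
  join L4 pred L2: L2 stop@L0
  join L5 pred L0: · stop@L0
  join L5 pred L3: L3→L1 stop@L0
  join L7 pred L1: L1 stop@L0
  join L7 pred L4: L4 stop@L0
  join L7 pred L5: L5 stop@L0
  DF(L0)=∅
  DF(L1)={L4,L5,L7}
  DF(L2)={L4}
  DF(L3)={L5}
  DF(L4)={L7}
  DF(L5)={L7}
  DF(L6)=∅
  DF(L7)=∅

φ for m: defs {L2,L3,L4}
  DF⁺ = {L4,L5,L7}

Answer: ["L4", "L5", "L7"]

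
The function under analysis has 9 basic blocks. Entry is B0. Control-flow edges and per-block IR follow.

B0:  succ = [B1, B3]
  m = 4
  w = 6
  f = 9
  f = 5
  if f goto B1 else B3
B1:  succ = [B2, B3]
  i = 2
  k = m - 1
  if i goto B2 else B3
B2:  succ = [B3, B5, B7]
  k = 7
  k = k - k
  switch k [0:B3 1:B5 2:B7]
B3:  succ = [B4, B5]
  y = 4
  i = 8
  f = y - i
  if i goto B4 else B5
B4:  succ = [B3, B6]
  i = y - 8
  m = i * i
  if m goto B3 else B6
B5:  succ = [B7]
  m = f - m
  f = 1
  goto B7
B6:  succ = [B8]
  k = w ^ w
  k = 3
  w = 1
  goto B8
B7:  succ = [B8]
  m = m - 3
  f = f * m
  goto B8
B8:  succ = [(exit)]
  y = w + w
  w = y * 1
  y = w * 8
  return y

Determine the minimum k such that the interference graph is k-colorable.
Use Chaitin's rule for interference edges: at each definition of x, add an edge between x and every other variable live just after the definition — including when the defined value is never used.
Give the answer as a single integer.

Block summaries:
  B0: def={f,m,w} ue=∅
  B1: def={i,k} ue={m}
  B2: def={k} ue=∅
  B3: def={f,i,y} ue=∅
  B4: def={i,m} ue={y}
  B5: def={f,m} ue={f,m}
  B6: def={k,w} ue={w}
  B7: def={f,m} ue={f,m}
  B8: def={w,y} ue={w}

Liveness:
  live B0: ∅→{f,m,w}
  live B1: {f,m,w}→{f,m,w}
  live B2: {f,m,w}→{f,m,w}
  live B3: {m,w}→{f,m,w,y}
  live B4: {w,y}→{m,w}
  live B5: {f,m,w}→{f,m,w}
  live B6: {w}→{w}
  live B7: {f,m,w}→{w}
  live B8: {w}→∅

Interfere edges:
  f↔{i,k,m,w,y}
  i↔{f,k,m,w,y}
  k↔{f,i,m,w}
  m↔{f,i,k,w,y}
  w↔{f,i,k,m,y}
  y↔{f,i,m,w}

Registers:
  {f,i,k,m,w} pairwise interfere (5-clique) ⇒ χ ≥ 5
  5-colouring: R0={f}  R1={i}  R2={m}  R3={w}  R4={k,y}
  χ = 5

Answer: 5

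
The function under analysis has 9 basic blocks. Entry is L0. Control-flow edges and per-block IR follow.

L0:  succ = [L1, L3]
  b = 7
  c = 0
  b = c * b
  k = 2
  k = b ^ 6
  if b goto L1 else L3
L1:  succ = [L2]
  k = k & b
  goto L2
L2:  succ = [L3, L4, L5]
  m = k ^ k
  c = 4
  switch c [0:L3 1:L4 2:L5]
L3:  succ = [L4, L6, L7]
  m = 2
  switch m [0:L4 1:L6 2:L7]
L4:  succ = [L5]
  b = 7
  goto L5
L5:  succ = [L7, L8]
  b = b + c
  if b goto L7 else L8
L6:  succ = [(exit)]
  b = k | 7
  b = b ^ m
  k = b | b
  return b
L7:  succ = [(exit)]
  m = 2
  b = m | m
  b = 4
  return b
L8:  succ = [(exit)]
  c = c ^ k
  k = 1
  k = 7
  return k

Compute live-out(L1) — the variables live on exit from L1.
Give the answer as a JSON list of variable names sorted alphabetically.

Answer: ["b", "k"]

Working:
Per-block:
  L0: {b,c,k} / ∅
  L1: {k} / {b,k}
  L2: {c,m} / {k}
  L3: {m} / ∅
  L4: {b} / ∅
  L5: {b} / {b,c}
  L6: {b,k} / {k,m}
  L7: {b,m} / ∅
  L8: {c,k} / {c,k}

Liveness:
  L0 li=∅ lo={b,c,k}
  L1 li={b,k} lo={b,k}
  L2 li={b,k} lo={b,c,k}
  L3 li={c,k} lo={c,k,m}
  L4 li={c,k} lo={b,c,k}
  L5 li={b,c,k} lo={c,k}
  L6 li={k,m} lo=∅
  L7 li=∅ lo=∅
  L8 li={c,k} lo=∅

live-out(L1) = ["b", "k"]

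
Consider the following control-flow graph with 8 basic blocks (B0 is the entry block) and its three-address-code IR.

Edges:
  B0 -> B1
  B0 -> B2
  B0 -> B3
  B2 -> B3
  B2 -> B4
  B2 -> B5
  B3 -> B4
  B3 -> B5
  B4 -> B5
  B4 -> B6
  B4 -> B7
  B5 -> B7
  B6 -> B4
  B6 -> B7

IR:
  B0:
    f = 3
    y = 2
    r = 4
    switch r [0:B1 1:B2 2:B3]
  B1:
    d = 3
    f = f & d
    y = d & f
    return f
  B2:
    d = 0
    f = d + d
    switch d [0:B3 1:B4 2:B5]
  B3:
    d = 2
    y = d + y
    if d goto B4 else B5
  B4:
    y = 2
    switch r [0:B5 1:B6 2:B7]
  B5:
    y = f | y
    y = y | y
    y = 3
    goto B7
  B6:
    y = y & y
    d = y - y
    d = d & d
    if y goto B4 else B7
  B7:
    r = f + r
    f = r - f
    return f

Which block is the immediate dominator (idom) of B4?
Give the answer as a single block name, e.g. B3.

idom tree: B1←B0 B2←B0 B3←B0 B4←B0 B5←B0 B6←B4 B7←B0
Dom∩ at merges:
  B3: preds {B0,B2}: {B0} ∩ {B0,B2} = {B0}; idom=B0
  B4: preds {B2,B3,B6}: {B0,B2} ∩ {B0,B3} ∩ {B0,B4,B6} = {B0}; idom=B0
  B5: preds {B2,B3,B4}: {B0,B2} ∩ {B0,B3} ∩ {B0,B4} = {B0}; idom=B0
  B7: preds {B4,B5,B6}: {B0,B4} ∩ {B0,B5} ∩ {B0,B4,B6} = {B0}; idom=B0

idom(B4) = B0

Answer: B0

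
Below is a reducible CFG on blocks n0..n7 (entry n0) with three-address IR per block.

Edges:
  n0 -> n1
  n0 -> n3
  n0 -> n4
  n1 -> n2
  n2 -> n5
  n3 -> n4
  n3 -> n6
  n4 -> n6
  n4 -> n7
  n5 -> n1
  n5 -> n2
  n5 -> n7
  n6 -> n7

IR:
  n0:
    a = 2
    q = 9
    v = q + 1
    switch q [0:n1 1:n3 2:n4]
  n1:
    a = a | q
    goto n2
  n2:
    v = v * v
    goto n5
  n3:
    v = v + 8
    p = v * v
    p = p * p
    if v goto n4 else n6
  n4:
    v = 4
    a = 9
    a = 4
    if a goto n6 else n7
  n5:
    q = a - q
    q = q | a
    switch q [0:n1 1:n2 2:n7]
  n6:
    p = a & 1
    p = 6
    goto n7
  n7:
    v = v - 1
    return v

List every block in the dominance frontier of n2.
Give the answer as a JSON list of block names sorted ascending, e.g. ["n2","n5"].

Answer: ["n1", "n2", "n7"]

Analysis:
idom tree: n1←n0 n2←n1 n3←n0 n4←n0 n5←n2 n6←n0 n7←n0
Dom∩ at merges:
  n1: preds {n0,n5}: {n0} ∩ {n0,n1,n2,n5} = {n0}; idom=n0
  n2: preds {n1,n5}: {n0,n1} ∩ {n0,n1,n2,n5} = {n0,n1}; idom=n1
  n4: preds {n0,n3}: {n0} ∩ {n0,n3} = {n0}; idom=n0
  n6: preds {n3,n4}: {n0,n3} ∩ {n0,n4} = {n0}; idom=n0
  n7: preds {n4,n5,n6}: {n0,n4} ∩ {n0,n1,n2,n5} ∩ {n0,n6} = {n0}; idom=n0

DF derivation:
  join n1 pred n0: · stop@n0
  join n1 pred n5: n5→n2→n1 stop@n0
  join n2 pred n1: · stop@n1
  join n2 pred n5: n5→n2 stop@n1
  join n4 pred n0: · stop@n0
  join n4 pred n3: n3 stop@n0
  join n6 pred n3: n3 stop@n0
  join n6 pred n4: n4 stop@n0
  join n7 pred n4: n4 stop@n0
  join n7 pred n5: n5→n2→n1 stop@n0
  join n7 pred n6: n6 stop@n0
  n0: DF=∅
  n1: DF={n1,n7}
  n2: DF={n1,n2,n7}
  n3: DF={n4,n6}
  n4: DF={n6,n7}
  n5: DF={n1,n2,n7}
  n6: DF={n7}
  n7: DF=∅

DF(n2) = ["n1", "n2", "n7"]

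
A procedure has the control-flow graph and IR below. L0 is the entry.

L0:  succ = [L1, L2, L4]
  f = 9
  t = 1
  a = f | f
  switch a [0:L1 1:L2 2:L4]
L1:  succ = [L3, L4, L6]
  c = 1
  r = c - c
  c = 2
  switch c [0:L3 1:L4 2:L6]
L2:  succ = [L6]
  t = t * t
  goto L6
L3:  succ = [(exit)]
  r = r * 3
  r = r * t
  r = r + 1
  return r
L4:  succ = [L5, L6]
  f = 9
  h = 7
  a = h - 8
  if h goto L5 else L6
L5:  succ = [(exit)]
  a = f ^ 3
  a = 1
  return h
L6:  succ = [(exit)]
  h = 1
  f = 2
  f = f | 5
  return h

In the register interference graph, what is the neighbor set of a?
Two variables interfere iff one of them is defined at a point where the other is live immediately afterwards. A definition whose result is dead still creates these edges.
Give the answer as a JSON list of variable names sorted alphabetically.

Answer: ["f", "h", "t"]

Analysis:
Block summaries:
  L0: {a,f,t} / ∅
  L1: {c,r} / ∅
  L2: {t} / {t}
  L3: {r} / {r,t}
  L4: {a,f,h} / ∅
  L5: {a} / {f,h}
  L6: {f,h} / ∅

Liveness:
  L0 li=∅ lo={t}
  L1 li={t} lo={r,t}
  L2 li={t} lo=∅
  L3 li={r,t} lo=∅
  L4 li=∅ lo={f,h}
  L5 li={f,h} lo=∅
  L6 li=∅ lo=∅

Interference:
  a: {f,h,t}
  c: {r,t}
  f: {a,h,t}
  h: {a,f}
  r: {c,t}
  t: {a,c,f,r}

N(a) = ["f", "h", "t"]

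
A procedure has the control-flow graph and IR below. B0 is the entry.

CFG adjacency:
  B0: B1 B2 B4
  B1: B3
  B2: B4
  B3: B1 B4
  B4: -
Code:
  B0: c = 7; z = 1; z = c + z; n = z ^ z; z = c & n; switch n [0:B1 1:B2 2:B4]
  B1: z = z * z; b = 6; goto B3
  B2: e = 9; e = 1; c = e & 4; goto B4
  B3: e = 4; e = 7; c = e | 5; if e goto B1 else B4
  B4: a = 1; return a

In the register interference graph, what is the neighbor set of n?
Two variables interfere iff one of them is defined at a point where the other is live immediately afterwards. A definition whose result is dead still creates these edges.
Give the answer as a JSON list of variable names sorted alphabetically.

Answer: ["c", "z"]

Analysis:
def/use:
  B0: def={c,n,z} ue=∅
  B1: def={b,z} ue={z}
  B2: def={c,e} ue=∅
  B3: def={c,e} ue=∅
  B4: def={a} ue=∅

Live sets:
  B0: in=∅ out={z}
  B1: in={z} out={z}
  B2: in=∅ out=∅
  B3: in={z} out={z}
  B4: in=∅ out=∅

Conflict graph:
  a — ∅
  b — {z}
  c — {e,n,z}
  e — {c,z}
  n — {c,z}
  z — {b,c,e,n}

N(n) = ["c", "z"]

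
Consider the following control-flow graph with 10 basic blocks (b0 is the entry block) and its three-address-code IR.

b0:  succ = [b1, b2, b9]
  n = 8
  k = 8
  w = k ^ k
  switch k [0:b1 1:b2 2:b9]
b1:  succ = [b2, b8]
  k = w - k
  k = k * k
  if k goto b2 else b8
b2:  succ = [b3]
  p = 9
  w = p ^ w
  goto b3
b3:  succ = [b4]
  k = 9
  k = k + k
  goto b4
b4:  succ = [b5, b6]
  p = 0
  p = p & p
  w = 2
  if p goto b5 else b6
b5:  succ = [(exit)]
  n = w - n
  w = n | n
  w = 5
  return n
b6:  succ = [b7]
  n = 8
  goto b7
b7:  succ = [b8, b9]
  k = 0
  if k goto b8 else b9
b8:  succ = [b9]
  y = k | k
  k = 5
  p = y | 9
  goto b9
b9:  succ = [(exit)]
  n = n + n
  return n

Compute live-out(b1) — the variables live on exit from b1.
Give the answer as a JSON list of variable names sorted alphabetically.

Answer: ["k", "n", "w"]

Analysis:
def/use:
  b0: def={k,n,w} ue=∅
  b1: def={k} ue={k,w}
  b2: def={p,w} ue={w}
  b3: def={k} ue=∅
  b4: def={p,w} ue=∅
  b5: def={n,w} ue={n,w}
  b6: def={n} ue=∅
  b7: def={k} ue=∅
  b8: def={k,p,y} ue={k}
  b9: def={n} ue={n}

Liveness:
  b0: in=∅ out={k,n,w}
  b1: in={k,n,w} out={k,n,w}
  b2: in={n,w} out={n}
  b3: in={n} out={n}
  b4: in={n} out={n,w}
  b5: in={n,w} out=∅
  b6: in=∅ out={n}
  b7: in={n} out={k,n}
  b8: in={k,n} out={n}
  b9: in={n} out=∅

live-out(b1) = ["k", "n", "w"]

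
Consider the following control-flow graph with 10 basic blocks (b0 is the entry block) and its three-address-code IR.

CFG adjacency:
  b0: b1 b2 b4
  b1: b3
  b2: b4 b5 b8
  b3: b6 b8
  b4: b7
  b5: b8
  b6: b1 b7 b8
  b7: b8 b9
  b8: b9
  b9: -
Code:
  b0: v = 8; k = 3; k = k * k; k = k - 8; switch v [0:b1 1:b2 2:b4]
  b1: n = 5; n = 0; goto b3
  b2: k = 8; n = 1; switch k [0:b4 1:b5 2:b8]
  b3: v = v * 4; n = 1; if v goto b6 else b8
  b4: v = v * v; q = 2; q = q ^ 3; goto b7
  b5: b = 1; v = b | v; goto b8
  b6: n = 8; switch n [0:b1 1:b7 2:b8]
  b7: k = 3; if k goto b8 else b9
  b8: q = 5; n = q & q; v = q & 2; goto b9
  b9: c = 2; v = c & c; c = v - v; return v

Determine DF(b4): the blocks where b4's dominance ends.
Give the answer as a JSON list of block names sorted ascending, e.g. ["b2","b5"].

idom tree: b1←b0 b2←b0 b3←b1 b4←b0 b5←b2 b6←b3 b7←b0 b8←b0 b9←b0
Join-block Dom:
  b1: preds {b0,b6}: {b0} ∩ {b0,b1,b3,b6} = {b0}; idom=b0
  b4: preds {b0,b2}: {b0} ∩ {b0,b2} = {b0}; idom=b0
  b7: preds {b4,b6}: {b0,b4} ∩ {b0,b1,b3,b6} = {b0}; idom=b0
  b8: preds {b2,b3,b5,b6,b7}: {b0,b2} ∩ {b0,b1,b3} ∩ {b0,b2,b5} ∩ {b0,b1,b3,b6} ∩ {b0,b7} = {b0}; idom=b0
  b9: preds {b7,b8}: {b0,b7} ∩ {b0,b8} = {b0}; idom=b0

DF derivation:
  b1←b0: walk · to b0
  b1←b6: walk b6→b3→b1 to b0
  b4←b0: walk · to b0
  b4←b2: walk b2 to b0
  b7←b4: walk b4 to b0
  b7←b6: walk b6→b3→b1 to b0
  b8←b2: walk b2 to b0
  b8←b3: walk b3→b1 to b0
  b8←b5: walk b5→b2 to b0
  b8←b6: walk b6→b3→b1 to b0
  b8←b7: walk b7 to b0
  b9←b7: walk b7 to b0
  b9←b8: walk b8 to b0
  b0: DF=∅
  b1: DF={b1,b7,b8}
  b2: DF={b4,b8}
  b3: DF={b1,b7,b8}
  b4: DF={b7}
  b5: DF={b8}
  b6: DF={b1,b7,b8}
  b7: DF={b8,b9}
  b8: DF={b9}
  b9: DF=∅

DF(b4) = ["b7"]

Answer: ["b7"]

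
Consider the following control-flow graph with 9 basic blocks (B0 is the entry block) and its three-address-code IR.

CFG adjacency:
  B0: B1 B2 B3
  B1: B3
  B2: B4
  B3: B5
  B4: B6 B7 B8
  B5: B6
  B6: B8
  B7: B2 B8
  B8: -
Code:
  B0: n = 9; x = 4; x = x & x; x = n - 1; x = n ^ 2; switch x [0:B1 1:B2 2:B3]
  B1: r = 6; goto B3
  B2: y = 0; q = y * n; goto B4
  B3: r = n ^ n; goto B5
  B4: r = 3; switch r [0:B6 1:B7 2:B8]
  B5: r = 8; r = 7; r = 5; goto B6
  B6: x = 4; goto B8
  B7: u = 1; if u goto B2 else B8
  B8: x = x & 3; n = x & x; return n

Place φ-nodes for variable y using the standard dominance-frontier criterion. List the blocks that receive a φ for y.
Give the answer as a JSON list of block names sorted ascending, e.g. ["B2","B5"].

idom tree: B1←B0 B2←B0 B3←B0 B4←B2 B5←B3 B6←B0 B7←B4 B8←B0
Dom at joins:
  B2: preds {B0,B7}: {B0} ∩ {B0,B2,B4,B7} = {B0}; idom=B0
  B3: preds {B0,B1}: {B0} ∩ {B0,B1} = {B0}; idom=B0
  B6: preds {B4,B5}: {B0,B2,B4} ∩ {B0,B3,B5} = {B0}; idom=B0
  B8: preds {B4,B6,B7}: {B0,B2,B4} ∩ {B0,B6} ∩ {B0,B2,B4,B7} = {B0}; idom=B0

DF walk-up:
  B2←B0: walk · to B0
  B2←B7: walk B7→B4→B2 to B0
  B3←B0: walk · to B0
  B3←B1: walk B1 to B0
  B6←B4: walk B4→B2 to B0
  B6←B5: walk B5→B3 to B0
  B8←B4: walk B4→B2 to B0
  B8←B6: walk B6 to B0
  B8←B7: walk B7→B4→B2 to B0
  B0: DF=∅
  B1: DF={B3}
  B2: DF={B2,B6,B8}
  B3: DF={B6}
  B4: DF={B2,B6,B8}
  B5: DF={B6}
  B6: DF={B8}
  B7: DF={B2,B8}
  B8: DF=∅

φ for y: defs {B2}
  DF⁺ = {B2,B6,B8}

Answer: ["B2", "B6", "B8"]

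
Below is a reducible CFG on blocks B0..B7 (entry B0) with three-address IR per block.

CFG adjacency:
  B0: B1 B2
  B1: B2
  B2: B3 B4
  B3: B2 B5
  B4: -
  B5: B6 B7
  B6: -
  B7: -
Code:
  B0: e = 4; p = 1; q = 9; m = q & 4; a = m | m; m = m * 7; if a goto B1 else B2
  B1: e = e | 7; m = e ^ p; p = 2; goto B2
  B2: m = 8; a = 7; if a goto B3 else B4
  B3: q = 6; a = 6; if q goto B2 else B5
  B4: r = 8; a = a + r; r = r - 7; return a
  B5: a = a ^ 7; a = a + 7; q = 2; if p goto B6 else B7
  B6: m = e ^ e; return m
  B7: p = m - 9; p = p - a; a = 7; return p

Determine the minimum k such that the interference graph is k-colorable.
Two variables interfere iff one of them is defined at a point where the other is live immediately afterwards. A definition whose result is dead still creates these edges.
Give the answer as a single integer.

def/use:
  B0 def {a,e,m,p,q} use ∅
  B1 def {e,m,p} use {e,p}
  B2 def {a,m} use ∅
  B3 def {a,q} use ∅
  B4 def {a,r} use {a}
  B5 def {a,q} use {a,p}
  B6 def {m} use {e}
  B7 def {a,p} use {a,m}

Liveness:
  B0 li=∅ lo={e,p}
  B1 li={e,p} lo={e,p}
  B2 li={e,p} lo={a,e,m,p}
  B3 li={e,m,p} lo={a,e,m,p}
  B4 li={a} lo=∅
  B5 li={a,e,m,p} lo={a,e,m}
  B6 li={e} lo=∅
  B7 li={a,m} lo=∅

Conflict graph:
  a↔{e,m,p,q,r}
  e↔{a,m,p,q}
  m↔{a,e,p,q}
  p↔{a,e,m,q}
  q↔{a,e,m,p}
  r↔{a}

Colouring:
  lower bound: {a,e,m,p,q} mutually conflict ⇒ χ ≥ 5
  assign a→c0 e→c1 m→c2 p→c3 q→c4 r→c1 — no edge inside a register ⇒ χ ≤ 5
  χ = 5

Answer: 5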